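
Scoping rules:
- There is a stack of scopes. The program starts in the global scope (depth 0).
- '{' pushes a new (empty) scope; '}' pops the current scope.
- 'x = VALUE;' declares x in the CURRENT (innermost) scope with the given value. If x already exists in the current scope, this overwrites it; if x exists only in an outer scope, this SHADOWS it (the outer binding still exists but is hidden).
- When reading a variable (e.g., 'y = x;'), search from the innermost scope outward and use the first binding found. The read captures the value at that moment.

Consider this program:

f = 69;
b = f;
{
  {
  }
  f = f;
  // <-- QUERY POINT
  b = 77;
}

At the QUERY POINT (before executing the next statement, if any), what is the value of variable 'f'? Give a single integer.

Answer: 69

Derivation:
Step 1: declare f=69 at depth 0
Step 2: declare b=(read f)=69 at depth 0
Step 3: enter scope (depth=1)
Step 4: enter scope (depth=2)
Step 5: exit scope (depth=1)
Step 6: declare f=(read f)=69 at depth 1
Visible at query point: b=69 f=69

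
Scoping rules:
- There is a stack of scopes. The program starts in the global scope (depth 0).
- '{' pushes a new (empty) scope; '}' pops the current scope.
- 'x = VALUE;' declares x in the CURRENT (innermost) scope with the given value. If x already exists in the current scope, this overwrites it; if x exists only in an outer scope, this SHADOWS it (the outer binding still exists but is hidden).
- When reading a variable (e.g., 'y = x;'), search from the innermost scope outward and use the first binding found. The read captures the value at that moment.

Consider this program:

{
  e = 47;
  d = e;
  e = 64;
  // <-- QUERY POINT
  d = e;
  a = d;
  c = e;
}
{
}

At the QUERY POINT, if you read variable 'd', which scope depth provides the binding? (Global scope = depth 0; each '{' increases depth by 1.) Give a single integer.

Step 1: enter scope (depth=1)
Step 2: declare e=47 at depth 1
Step 3: declare d=(read e)=47 at depth 1
Step 4: declare e=64 at depth 1
Visible at query point: d=47 e=64

Answer: 1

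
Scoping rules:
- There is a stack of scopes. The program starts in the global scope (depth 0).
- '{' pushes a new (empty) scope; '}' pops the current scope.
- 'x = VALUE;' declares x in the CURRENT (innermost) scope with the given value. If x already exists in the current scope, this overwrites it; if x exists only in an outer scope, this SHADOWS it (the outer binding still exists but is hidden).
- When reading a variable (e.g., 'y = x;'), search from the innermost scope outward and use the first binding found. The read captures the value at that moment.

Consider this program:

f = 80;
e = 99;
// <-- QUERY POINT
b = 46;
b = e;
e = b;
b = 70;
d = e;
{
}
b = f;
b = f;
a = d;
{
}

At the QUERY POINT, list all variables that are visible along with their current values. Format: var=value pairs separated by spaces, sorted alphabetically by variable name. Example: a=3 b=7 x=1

Step 1: declare f=80 at depth 0
Step 2: declare e=99 at depth 0
Visible at query point: e=99 f=80

Answer: e=99 f=80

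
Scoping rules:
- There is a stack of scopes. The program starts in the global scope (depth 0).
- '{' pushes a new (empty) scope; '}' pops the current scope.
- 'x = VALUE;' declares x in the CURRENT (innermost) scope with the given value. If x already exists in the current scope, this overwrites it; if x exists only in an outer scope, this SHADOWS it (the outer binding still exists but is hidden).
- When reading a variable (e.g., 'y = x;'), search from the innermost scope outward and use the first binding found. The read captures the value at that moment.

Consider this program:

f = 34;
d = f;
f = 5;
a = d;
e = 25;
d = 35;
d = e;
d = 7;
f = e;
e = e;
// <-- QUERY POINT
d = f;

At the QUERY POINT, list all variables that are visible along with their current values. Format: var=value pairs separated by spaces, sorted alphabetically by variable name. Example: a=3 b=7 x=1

Answer: a=34 d=7 e=25 f=25

Derivation:
Step 1: declare f=34 at depth 0
Step 2: declare d=(read f)=34 at depth 0
Step 3: declare f=5 at depth 0
Step 4: declare a=(read d)=34 at depth 0
Step 5: declare e=25 at depth 0
Step 6: declare d=35 at depth 0
Step 7: declare d=(read e)=25 at depth 0
Step 8: declare d=7 at depth 0
Step 9: declare f=(read e)=25 at depth 0
Step 10: declare e=(read e)=25 at depth 0
Visible at query point: a=34 d=7 e=25 f=25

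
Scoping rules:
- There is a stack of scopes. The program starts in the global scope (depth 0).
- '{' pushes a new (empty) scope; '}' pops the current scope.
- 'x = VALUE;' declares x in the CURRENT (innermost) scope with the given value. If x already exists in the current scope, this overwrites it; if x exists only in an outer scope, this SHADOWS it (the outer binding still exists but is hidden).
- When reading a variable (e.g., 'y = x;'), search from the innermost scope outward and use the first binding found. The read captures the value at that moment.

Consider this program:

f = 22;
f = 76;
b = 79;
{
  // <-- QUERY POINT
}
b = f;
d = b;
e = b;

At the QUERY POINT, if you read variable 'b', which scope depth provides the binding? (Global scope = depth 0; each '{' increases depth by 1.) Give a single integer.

Answer: 0

Derivation:
Step 1: declare f=22 at depth 0
Step 2: declare f=76 at depth 0
Step 3: declare b=79 at depth 0
Step 4: enter scope (depth=1)
Visible at query point: b=79 f=76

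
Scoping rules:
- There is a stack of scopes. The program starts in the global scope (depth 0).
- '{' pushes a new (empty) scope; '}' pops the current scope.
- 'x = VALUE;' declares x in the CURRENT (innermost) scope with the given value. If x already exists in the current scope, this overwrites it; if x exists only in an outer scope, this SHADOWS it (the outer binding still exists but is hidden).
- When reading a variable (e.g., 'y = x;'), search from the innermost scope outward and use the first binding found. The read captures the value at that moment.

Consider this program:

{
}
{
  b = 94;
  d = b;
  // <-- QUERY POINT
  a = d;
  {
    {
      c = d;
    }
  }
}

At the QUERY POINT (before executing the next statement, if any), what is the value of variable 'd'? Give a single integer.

Answer: 94

Derivation:
Step 1: enter scope (depth=1)
Step 2: exit scope (depth=0)
Step 3: enter scope (depth=1)
Step 4: declare b=94 at depth 1
Step 5: declare d=(read b)=94 at depth 1
Visible at query point: b=94 d=94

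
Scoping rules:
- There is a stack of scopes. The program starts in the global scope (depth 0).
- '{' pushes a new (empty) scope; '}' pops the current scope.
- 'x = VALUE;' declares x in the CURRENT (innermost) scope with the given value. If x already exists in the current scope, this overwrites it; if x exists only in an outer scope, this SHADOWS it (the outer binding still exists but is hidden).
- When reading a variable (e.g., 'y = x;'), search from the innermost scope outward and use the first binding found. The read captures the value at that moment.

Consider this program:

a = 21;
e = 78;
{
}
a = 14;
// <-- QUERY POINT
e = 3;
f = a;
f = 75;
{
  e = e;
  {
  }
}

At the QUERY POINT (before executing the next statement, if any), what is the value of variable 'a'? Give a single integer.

Answer: 14

Derivation:
Step 1: declare a=21 at depth 0
Step 2: declare e=78 at depth 0
Step 3: enter scope (depth=1)
Step 4: exit scope (depth=0)
Step 5: declare a=14 at depth 0
Visible at query point: a=14 e=78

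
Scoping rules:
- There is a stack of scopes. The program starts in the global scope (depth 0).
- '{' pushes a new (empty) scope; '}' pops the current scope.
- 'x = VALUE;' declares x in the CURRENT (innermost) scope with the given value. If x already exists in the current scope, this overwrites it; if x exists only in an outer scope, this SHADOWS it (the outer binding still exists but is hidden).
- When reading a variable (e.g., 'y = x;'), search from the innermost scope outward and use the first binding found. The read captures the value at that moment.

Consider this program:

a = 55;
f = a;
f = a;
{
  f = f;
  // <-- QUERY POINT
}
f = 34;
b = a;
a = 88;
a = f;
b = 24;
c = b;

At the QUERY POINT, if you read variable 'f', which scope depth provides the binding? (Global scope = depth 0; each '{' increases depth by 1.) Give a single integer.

Answer: 1

Derivation:
Step 1: declare a=55 at depth 0
Step 2: declare f=(read a)=55 at depth 0
Step 3: declare f=(read a)=55 at depth 0
Step 4: enter scope (depth=1)
Step 5: declare f=(read f)=55 at depth 1
Visible at query point: a=55 f=55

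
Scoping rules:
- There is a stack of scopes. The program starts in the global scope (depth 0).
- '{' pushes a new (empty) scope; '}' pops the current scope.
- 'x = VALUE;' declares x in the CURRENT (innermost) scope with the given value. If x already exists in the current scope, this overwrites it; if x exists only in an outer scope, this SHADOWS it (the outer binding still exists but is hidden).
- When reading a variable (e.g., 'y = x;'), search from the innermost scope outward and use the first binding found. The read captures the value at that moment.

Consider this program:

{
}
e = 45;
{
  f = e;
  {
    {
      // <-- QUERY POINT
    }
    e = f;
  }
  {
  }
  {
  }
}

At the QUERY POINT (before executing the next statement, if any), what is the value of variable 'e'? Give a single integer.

Step 1: enter scope (depth=1)
Step 2: exit scope (depth=0)
Step 3: declare e=45 at depth 0
Step 4: enter scope (depth=1)
Step 5: declare f=(read e)=45 at depth 1
Step 6: enter scope (depth=2)
Step 7: enter scope (depth=3)
Visible at query point: e=45 f=45

Answer: 45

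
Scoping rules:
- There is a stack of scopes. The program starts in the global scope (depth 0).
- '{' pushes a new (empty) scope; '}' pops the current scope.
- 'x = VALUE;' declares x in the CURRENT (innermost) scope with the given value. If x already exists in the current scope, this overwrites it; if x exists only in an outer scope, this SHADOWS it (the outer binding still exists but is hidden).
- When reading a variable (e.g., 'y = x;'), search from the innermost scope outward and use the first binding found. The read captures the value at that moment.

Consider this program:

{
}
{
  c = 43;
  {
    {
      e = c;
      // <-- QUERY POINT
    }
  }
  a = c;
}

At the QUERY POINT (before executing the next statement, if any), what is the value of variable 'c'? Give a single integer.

Step 1: enter scope (depth=1)
Step 2: exit scope (depth=0)
Step 3: enter scope (depth=1)
Step 4: declare c=43 at depth 1
Step 5: enter scope (depth=2)
Step 6: enter scope (depth=3)
Step 7: declare e=(read c)=43 at depth 3
Visible at query point: c=43 e=43

Answer: 43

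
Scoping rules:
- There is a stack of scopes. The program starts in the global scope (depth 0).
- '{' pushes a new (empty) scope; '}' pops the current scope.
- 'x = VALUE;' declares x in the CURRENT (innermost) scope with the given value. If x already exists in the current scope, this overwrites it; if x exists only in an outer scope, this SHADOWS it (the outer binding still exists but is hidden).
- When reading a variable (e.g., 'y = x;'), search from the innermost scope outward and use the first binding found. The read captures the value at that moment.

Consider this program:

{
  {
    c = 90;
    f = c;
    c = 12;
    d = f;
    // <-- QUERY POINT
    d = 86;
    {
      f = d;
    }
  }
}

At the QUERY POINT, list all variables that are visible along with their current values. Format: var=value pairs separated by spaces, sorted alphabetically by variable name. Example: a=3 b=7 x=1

Step 1: enter scope (depth=1)
Step 2: enter scope (depth=2)
Step 3: declare c=90 at depth 2
Step 4: declare f=(read c)=90 at depth 2
Step 5: declare c=12 at depth 2
Step 6: declare d=(read f)=90 at depth 2
Visible at query point: c=12 d=90 f=90

Answer: c=12 d=90 f=90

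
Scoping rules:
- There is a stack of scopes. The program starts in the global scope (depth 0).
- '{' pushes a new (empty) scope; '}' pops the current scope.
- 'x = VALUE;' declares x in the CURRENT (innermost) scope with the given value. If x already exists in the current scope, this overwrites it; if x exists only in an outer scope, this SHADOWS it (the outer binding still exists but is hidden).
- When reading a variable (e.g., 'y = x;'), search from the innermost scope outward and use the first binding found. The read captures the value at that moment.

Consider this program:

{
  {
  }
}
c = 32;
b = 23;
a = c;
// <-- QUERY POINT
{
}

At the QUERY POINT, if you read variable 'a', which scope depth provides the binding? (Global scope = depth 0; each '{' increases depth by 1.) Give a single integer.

Step 1: enter scope (depth=1)
Step 2: enter scope (depth=2)
Step 3: exit scope (depth=1)
Step 4: exit scope (depth=0)
Step 5: declare c=32 at depth 0
Step 6: declare b=23 at depth 0
Step 7: declare a=(read c)=32 at depth 0
Visible at query point: a=32 b=23 c=32

Answer: 0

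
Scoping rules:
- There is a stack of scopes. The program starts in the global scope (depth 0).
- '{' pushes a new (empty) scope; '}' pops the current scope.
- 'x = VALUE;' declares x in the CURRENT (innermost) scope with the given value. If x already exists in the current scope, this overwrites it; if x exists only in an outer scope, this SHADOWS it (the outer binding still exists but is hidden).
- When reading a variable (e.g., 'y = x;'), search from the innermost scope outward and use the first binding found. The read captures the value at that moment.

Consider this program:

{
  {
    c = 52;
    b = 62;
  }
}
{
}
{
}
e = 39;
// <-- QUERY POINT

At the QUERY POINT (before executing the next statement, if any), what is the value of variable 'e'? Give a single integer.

Answer: 39

Derivation:
Step 1: enter scope (depth=1)
Step 2: enter scope (depth=2)
Step 3: declare c=52 at depth 2
Step 4: declare b=62 at depth 2
Step 5: exit scope (depth=1)
Step 6: exit scope (depth=0)
Step 7: enter scope (depth=1)
Step 8: exit scope (depth=0)
Step 9: enter scope (depth=1)
Step 10: exit scope (depth=0)
Step 11: declare e=39 at depth 0
Visible at query point: e=39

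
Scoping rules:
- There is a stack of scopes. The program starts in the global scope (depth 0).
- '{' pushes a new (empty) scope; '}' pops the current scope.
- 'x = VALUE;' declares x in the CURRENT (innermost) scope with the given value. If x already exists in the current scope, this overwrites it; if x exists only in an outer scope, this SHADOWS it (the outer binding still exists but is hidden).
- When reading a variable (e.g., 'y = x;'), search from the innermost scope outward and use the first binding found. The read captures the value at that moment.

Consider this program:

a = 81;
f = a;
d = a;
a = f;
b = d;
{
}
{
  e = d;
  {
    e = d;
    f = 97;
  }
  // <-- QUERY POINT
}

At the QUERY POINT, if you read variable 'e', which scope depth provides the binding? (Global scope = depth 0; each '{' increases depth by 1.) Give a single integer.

Answer: 1

Derivation:
Step 1: declare a=81 at depth 0
Step 2: declare f=(read a)=81 at depth 0
Step 3: declare d=(read a)=81 at depth 0
Step 4: declare a=(read f)=81 at depth 0
Step 5: declare b=(read d)=81 at depth 0
Step 6: enter scope (depth=1)
Step 7: exit scope (depth=0)
Step 8: enter scope (depth=1)
Step 9: declare e=(read d)=81 at depth 1
Step 10: enter scope (depth=2)
Step 11: declare e=(read d)=81 at depth 2
Step 12: declare f=97 at depth 2
Step 13: exit scope (depth=1)
Visible at query point: a=81 b=81 d=81 e=81 f=81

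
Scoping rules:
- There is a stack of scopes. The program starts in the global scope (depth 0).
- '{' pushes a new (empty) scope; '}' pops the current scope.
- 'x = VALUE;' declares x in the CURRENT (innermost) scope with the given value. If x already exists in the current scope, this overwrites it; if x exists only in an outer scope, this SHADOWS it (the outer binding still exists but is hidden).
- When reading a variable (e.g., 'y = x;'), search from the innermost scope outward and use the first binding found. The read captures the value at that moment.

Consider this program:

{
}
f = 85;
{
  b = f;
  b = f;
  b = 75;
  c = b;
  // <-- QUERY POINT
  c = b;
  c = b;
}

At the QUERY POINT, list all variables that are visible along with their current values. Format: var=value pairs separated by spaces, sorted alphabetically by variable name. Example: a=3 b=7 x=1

Step 1: enter scope (depth=1)
Step 2: exit scope (depth=0)
Step 3: declare f=85 at depth 0
Step 4: enter scope (depth=1)
Step 5: declare b=(read f)=85 at depth 1
Step 6: declare b=(read f)=85 at depth 1
Step 7: declare b=75 at depth 1
Step 8: declare c=(read b)=75 at depth 1
Visible at query point: b=75 c=75 f=85

Answer: b=75 c=75 f=85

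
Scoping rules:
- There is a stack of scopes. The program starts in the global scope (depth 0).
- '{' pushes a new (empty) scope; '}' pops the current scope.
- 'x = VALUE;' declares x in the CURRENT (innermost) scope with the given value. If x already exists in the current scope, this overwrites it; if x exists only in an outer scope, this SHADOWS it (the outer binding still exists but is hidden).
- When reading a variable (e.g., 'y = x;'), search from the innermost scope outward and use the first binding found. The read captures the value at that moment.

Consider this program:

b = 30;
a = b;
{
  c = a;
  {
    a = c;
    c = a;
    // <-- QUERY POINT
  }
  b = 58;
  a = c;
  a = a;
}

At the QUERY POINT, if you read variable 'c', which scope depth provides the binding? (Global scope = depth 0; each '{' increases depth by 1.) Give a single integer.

Step 1: declare b=30 at depth 0
Step 2: declare a=(read b)=30 at depth 0
Step 3: enter scope (depth=1)
Step 4: declare c=(read a)=30 at depth 1
Step 5: enter scope (depth=2)
Step 6: declare a=(read c)=30 at depth 2
Step 7: declare c=(read a)=30 at depth 2
Visible at query point: a=30 b=30 c=30

Answer: 2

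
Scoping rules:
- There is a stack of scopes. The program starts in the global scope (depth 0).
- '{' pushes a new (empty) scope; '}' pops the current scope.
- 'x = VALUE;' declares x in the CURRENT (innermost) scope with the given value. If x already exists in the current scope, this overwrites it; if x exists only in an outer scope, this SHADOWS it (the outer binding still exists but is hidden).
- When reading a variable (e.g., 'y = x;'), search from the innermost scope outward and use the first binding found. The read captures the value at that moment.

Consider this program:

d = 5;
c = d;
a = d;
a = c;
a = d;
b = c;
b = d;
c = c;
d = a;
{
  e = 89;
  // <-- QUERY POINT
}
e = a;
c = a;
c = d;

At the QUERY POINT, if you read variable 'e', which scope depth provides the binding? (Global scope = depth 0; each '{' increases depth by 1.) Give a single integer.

Step 1: declare d=5 at depth 0
Step 2: declare c=(read d)=5 at depth 0
Step 3: declare a=(read d)=5 at depth 0
Step 4: declare a=(read c)=5 at depth 0
Step 5: declare a=(read d)=5 at depth 0
Step 6: declare b=(read c)=5 at depth 0
Step 7: declare b=(read d)=5 at depth 0
Step 8: declare c=(read c)=5 at depth 0
Step 9: declare d=(read a)=5 at depth 0
Step 10: enter scope (depth=1)
Step 11: declare e=89 at depth 1
Visible at query point: a=5 b=5 c=5 d=5 e=89

Answer: 1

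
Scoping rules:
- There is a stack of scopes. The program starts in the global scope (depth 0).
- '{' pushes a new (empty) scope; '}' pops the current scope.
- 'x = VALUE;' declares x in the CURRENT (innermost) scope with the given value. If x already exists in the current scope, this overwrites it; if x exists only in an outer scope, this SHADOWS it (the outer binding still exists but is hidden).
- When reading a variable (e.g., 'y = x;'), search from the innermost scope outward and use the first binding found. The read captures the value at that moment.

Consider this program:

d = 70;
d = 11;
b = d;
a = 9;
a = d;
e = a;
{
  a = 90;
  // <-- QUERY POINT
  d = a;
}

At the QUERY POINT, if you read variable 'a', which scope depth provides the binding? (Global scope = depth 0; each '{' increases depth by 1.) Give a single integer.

Step 1: declare d=70 at depth 0
Step 2: declare d=11 at depth 0
Step 3: declare b=(read d)=11 at depth 0
Step 4: declare a=9 at depth 0
Step 5: declare a=(read d)=11 at depth 0
Step 6: declare e=(read a)=11 at depth 0
Step 7: enter scope (depth=1)
Step 8: declare a=90 at depth 1
Visible at query point: a=90 b=11 d=11 e=11

Answer: 1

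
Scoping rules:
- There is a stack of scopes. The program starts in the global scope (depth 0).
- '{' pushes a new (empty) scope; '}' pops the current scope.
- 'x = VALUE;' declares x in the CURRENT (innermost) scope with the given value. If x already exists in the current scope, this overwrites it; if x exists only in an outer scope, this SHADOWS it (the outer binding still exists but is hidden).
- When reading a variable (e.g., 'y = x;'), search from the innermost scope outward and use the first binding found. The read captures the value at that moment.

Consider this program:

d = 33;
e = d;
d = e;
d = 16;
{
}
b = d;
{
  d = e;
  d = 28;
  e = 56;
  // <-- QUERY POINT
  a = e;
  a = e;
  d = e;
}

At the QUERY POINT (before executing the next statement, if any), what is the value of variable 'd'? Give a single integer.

Answer: 28

Derivation:
Step 1: declare d=33 at depth 0
Step 2: declare e=(read d)=33 at depth 0
Step 3: declare d=(read e)=33 at depth 0
Step 4: declare d=16 at depth 0
Step 5: enter scope (depth=1)
Step 6: exit scope (depth=0)
Step 7: declare b=(read d)=16 at depth 0
Step 8: enter scope (depth=1)
Step 9: declare d=(read e)=33 at depth 1
Step 10: declare d=28 at depth 1
Step 11: declare e=56 at depth 1
Visible at query point: b=16 d=28 e=56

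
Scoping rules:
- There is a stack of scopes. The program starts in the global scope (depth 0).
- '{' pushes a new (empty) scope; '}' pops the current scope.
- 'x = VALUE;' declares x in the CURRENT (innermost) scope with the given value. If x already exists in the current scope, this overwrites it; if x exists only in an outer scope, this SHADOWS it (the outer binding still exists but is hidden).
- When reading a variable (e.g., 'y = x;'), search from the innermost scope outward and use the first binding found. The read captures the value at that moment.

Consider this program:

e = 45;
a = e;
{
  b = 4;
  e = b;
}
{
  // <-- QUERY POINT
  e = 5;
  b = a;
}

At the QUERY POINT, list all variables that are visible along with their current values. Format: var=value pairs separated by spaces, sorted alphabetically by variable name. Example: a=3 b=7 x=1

Answer: a=45 e=45

Derivation:
Step 1: declare e=45 at depth 0
Step 2: declare a=(read e)=45 at depth 0
Step 3: enter scope (depth=1)
Step 4: declare b=4 at depth 1
Step 5: declare e=(read b)=4 at depth 1
Step 6: exit scope (depth=0)
Step 7: enter scope (depth=1)
Visible at query point: a=45 e=45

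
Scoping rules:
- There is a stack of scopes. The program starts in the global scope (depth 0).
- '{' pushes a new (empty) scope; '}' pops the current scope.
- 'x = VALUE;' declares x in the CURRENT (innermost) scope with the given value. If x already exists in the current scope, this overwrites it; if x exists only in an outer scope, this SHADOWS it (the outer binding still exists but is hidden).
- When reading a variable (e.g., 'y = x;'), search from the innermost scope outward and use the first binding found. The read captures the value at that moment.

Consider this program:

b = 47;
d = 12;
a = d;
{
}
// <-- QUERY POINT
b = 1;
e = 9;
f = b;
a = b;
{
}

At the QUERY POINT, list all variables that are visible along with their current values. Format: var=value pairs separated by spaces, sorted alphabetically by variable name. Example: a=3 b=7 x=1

Answer: a=12 b=47 d=12

Derivation:
Step 1: declare b=47 at depth 0
Step 2: declare d=12 at depth 0
Step 3: declare a=(read d)=12 at depth 0
Step 4: enter scope (depth=1)
Step 5: exit scope (depth=0)
Visible at query point: a=12 b=47 d=12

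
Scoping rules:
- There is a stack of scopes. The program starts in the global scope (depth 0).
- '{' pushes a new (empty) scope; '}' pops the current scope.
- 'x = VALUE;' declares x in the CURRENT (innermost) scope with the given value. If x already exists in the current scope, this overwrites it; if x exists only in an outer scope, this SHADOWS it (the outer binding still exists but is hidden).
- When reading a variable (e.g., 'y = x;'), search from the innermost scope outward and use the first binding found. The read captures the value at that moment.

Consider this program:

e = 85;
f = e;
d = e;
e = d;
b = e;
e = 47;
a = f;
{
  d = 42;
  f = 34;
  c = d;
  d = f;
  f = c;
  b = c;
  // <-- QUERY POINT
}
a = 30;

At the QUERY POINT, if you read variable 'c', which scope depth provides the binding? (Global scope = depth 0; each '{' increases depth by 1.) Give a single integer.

Answer: 1

Derivation:
Step 1: declare e=85 at depth 0
Step 2: declare f=(read e)=85 at depth 0
Step 3: declare d=(read e)=85 at depth 0
Step 4: declare e=(read d)=85 at depth 0
Step 5: declare b=(read e)=85 at depth 0
Step 6: declare e=47 at depth 0
Step 7: declare a=(read f)=85 at depth 0
Step 8: enter scope (depth=1)
Step 9: declare d=42 at depth 1
Step 10: declare f=34 at depth 1
Step 11: declare c=(read d)=42 at depth 1
Step 12: declare d=(read f)=34 at depth 1
Step 13: declare f=(read c)=42 at depth 1
Step 14: declare b=(read c)=42 at depth 1
Visible at query point: a=85 b=42 c=42 d=34 e=47 f=42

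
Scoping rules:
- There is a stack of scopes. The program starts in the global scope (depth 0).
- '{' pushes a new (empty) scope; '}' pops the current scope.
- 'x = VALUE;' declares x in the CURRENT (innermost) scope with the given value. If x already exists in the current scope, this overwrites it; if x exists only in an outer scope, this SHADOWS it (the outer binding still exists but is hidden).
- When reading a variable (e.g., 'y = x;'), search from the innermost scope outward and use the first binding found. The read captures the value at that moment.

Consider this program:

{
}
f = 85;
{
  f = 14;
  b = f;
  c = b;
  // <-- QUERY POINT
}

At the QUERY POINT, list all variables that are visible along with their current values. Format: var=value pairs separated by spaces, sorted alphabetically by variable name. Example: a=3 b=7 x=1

Answer: b=14 c=14 f=14

Derivation:
Step 1: enter scope (depth=1)
Step 2: exit scope (depth=0)
Step 3: declare f=85 at depth 0
Step 4: enter scope (depth=1)
Step 5: declare f=14 at depth 1
Step 6: declare b=(read f)=14 at depth 1
Step 7: declare c=(read b)=14 at depth 1
Visible at query point: b=14 c=14 f=14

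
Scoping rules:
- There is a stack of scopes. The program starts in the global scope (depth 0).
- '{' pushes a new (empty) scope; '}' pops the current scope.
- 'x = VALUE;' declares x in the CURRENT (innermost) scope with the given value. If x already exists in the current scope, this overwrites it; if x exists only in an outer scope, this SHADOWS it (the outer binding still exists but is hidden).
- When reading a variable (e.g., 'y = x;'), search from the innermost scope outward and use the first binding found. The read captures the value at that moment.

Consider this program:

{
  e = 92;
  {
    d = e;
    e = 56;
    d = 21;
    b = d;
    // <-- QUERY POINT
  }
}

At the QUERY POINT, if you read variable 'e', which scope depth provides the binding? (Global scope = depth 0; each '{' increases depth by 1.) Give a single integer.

Step 1: enter scope (depth=1)
Step 2: declare e=92 at depth 1
Step 3: enter scope (depth=2)
Step 4: declare d=(read e)=92 at depth 2
Step 5: declare e=56 at depth 2
Step 6: declare d=21 at depth 2
Step 7: declare b=(read d)=21 at depth 2
Visible at query point: b=21 d=21 e=56

Answer: 2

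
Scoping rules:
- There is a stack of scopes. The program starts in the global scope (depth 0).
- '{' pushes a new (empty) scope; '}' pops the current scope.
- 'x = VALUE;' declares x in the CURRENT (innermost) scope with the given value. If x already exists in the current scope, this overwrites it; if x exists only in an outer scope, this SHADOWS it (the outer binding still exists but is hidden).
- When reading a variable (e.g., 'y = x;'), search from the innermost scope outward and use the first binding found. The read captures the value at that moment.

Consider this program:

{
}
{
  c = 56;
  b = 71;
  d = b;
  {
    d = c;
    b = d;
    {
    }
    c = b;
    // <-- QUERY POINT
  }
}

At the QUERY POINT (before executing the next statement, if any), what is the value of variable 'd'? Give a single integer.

Answer: 56

Derivation:
Step 1: enter scope (depth=1)
Step 2: exit scope (depth=0)
Step 3: enter scope (depth=1)
Step 4: declare c=56 at depth 1
Step 5: declare b=71 at depth 1
Step 6: declare d=(read b)=71 at depth 1
Step 7: enter scope (depth=2)
Step 8: declare d=(read c)=56 at depth 2
Step 9: declare b=(read d)=56 at depth 2
Step 10: enter scope (depth=3)
Step 11: exit scope (depth=2)
Step 12: declare c=(read b)=56 at depth 2
Visible at query point: b=56 c=56 d=56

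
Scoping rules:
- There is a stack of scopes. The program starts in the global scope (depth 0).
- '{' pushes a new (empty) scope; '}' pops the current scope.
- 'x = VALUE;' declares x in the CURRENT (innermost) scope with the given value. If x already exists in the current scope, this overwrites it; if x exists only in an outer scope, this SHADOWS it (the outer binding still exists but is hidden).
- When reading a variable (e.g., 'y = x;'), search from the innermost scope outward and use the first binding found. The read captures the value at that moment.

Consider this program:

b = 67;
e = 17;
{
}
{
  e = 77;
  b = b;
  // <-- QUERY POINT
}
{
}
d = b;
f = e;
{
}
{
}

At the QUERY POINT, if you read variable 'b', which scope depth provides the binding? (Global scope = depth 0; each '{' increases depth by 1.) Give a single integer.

Step 1: declare b=67 at depth 0
Step 2: declare e=17 at depth 0
Step 3: enter scope (depth=1)
Step 4: exit scope (depth=0)
Step 5: enter scope (depth=1)
Step 6: declare e=77 at depth 1
Step 7: declare b=(read b)=67 at depth 1
Visible at query point: b=67 e=77

Answer: 1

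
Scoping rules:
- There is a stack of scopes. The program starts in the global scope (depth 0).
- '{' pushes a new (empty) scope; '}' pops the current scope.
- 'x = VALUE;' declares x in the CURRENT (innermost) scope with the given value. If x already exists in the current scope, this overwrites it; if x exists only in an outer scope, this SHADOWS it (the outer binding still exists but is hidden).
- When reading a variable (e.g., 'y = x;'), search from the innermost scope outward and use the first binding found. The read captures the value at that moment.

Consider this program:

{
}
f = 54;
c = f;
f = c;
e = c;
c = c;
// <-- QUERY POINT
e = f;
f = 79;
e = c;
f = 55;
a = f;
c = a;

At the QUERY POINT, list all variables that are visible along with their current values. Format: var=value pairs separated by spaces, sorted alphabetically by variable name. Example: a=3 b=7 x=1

Step 1: enter scope (depth=1)
Step 2: exit scope (depth=0)
Step 3: declare f=54 at depth 0
Step 4: declare c=(read f)=54 at depth 0
Step 5: declare f=(read c)=54 at depth 0
Step 6: declare e=(read c)=54 at depth 0
Step 7: declare c=(read c)=54 at depth 0
Visible at query point: c=54 e=54 f=54

Answer: c=54 e=54 f=54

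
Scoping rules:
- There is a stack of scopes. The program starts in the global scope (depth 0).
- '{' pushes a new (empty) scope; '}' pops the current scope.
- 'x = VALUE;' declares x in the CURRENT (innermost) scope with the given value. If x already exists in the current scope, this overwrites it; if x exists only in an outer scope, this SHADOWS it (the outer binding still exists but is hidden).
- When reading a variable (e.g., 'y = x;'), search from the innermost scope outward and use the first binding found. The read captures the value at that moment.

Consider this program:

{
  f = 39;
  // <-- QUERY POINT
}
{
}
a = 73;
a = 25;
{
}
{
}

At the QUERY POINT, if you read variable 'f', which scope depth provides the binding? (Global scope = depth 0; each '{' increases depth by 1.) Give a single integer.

Answer: 1

Derivation:
Step 1: enter scope (depth=1)
Step 2: declare f=39 at depth 1
Visible at query point: f=39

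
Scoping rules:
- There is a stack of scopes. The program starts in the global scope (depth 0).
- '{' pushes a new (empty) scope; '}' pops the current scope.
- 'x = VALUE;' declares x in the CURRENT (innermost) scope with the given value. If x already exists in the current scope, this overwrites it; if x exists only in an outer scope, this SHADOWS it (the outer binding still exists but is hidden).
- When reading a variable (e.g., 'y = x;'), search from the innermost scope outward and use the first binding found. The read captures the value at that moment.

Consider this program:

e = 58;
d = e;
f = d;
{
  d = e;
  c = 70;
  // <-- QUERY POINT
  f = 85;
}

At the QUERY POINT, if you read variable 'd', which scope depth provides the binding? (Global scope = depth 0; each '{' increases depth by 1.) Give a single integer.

Answer: 1

Derivation:
Step 1: declare e=58 at depth 0
Step 2: declare d=(read e)=58 at depth 0
Step 3: declare f=(read d)=58 at depth 0
Step 4: enter scope (depth=1)
Step 5: declare d=(read e)=58 at depth 1
Step 6: declare c=70 at depth 1
Visible at query point: c=70 d=58 e=58 f=58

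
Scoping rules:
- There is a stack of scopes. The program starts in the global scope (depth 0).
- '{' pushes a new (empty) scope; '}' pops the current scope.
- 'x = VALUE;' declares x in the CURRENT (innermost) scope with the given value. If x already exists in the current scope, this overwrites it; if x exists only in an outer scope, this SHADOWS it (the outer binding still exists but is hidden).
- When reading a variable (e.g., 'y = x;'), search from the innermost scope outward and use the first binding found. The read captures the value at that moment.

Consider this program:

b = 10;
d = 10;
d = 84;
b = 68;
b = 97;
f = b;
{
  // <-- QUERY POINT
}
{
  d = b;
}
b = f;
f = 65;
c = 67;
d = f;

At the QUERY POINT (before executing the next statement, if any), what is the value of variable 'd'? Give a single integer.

Answer: 84

Derivation:
Step 1: declare b=10 at depth 0
Step 2: declare d=10 at depth 0
Step 3: declare d=84 at depth 0
Step 4: declare b=68 at depth 0
Step 5: declare b=97 at depth 0
Step 6: declare f=(read b)=97 at depth 0
Step 7: enter scope (depth=1)
Visible at query point: b=97 d=84 f=97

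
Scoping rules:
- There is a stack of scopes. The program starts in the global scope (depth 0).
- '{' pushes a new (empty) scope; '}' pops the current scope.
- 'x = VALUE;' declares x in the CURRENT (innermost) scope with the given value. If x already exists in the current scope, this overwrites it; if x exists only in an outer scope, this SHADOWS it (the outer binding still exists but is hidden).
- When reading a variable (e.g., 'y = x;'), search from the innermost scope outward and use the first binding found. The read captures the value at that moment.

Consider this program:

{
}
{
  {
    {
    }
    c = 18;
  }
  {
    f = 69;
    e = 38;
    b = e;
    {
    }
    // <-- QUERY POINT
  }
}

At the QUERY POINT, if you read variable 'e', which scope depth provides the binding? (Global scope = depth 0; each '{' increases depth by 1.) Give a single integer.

Step 1: enter scope (depth=1)
Step 2: exit scope (depth=0)
Step 3: enter scope (depth=1)
Step 4: enter scope (depth=2)
Step 5: enter scope (depth=3)
Step 6: exit scope (depth=2)
Step 7: declare c=18 at depth 2
Step 8: exit scope (depth=1)
Step 9: enter scope (depth=2)
Step 10: declare f=69 at depth 2
Step 11: declare e=38 at depth 2
Step 12: declare b=(read e)=38 at depth 2
Step 13: enter scope (depth=3)
Step 14: exit scope (depth=2)
Visible at query point: b=38 e=38 f=69

Answer: 2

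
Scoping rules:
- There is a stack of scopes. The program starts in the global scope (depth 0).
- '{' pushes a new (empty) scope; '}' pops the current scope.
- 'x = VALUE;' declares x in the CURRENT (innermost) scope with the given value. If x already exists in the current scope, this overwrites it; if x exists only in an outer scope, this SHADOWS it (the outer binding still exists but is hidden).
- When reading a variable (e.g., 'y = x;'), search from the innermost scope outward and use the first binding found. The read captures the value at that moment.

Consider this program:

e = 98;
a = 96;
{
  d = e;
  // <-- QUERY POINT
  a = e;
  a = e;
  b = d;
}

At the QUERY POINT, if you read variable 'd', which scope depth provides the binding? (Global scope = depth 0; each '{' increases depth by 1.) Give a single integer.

Answer: 1

Derivation:
Step 1: declare e=98 at depth 0
Step 2: declare a=96 at depth 0
Step 3: enter scope (depth=1)
Step 4: declare d=(read e)=98 at depth 1
Visible at query point: a=96 d=98 e=98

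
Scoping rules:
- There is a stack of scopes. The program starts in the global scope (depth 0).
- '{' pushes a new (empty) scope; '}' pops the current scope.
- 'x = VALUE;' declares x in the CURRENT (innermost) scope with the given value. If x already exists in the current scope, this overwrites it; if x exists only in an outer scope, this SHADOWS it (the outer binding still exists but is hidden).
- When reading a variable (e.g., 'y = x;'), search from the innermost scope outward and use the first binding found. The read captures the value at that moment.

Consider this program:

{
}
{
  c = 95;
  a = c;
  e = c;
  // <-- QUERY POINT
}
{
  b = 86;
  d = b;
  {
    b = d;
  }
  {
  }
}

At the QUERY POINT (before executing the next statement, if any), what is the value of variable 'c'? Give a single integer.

Step 1: enter scope (depth=1)
Step 2: exit scope (depth=0)
Step 3: enter scope (depth=1)
Step 4: declare c=95 at depth 1
Step 5: declare a=(read c)=95 at depth 1
Step 6: declare e=(read c)=95 at depth 1
Visible at query point: a=95 c=95 e=95

Answer: 95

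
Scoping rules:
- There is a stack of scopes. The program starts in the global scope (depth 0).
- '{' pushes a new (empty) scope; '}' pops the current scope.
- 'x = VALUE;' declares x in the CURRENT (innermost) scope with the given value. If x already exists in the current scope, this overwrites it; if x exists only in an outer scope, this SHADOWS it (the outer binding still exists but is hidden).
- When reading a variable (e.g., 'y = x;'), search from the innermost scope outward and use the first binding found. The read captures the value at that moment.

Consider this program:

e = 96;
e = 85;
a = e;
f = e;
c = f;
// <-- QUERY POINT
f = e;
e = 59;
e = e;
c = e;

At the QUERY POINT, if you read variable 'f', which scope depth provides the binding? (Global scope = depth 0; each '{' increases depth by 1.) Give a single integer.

Answer: 0

Derivation:
Step 1: declare e=96 at depth 0
Step 2: declare e=85 at depth 0
Step 3: declare a=(read e)=85 at depth 0
Step 4: declare f=(read e)=85 at depth 0
Step 5: declare c=(read f)=85 at depth 0
Visible at query point: a=85 c=85 e=85 f=85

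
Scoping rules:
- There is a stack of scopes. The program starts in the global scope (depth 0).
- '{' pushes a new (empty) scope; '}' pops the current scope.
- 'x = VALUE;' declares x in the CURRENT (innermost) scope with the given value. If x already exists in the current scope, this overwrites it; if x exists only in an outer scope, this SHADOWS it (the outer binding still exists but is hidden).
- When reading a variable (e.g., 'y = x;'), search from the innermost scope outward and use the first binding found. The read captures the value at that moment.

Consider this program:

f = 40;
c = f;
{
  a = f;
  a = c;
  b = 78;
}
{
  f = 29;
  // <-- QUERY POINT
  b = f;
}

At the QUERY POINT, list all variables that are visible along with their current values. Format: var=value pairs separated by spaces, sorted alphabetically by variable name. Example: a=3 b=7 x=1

Answer: c=40 f=29

Derivation:
Step 1: declare f=40 at depth 0
Step 2: declare c=(read f)=40 at depth 0
Step 3: enter scope (depth=1)
Step 4: declare a=(read f)=40 at depth 1
Step 5: declare a=(read c)=40 at depth 1
Step 6: declare b=78 at depth 1
Step 7: exit scope (depth=0)
Step 8: enter scope (depth=1)
Step 9: declare f=29 at depth 1
Visible at query point: c=40 f=29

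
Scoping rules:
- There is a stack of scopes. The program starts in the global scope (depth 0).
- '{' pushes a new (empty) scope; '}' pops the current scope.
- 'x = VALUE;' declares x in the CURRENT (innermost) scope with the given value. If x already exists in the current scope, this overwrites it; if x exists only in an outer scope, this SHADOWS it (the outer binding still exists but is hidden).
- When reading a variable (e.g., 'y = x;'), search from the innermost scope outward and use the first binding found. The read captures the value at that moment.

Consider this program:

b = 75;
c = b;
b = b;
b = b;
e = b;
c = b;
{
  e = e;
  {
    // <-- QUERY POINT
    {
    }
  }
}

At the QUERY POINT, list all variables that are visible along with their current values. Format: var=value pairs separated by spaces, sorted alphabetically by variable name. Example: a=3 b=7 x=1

Step 1: declare b=75 at depth 0
Step 2: declare c=(read b)=75 at depth 0
Step 3: declare b=(read b)=75 at depth 0
Step 4: declare b=(read b)=75 at depth 0
Step 5: declare e=(read b)=75 at depth 0
Step 6: declare c=(read b)=75 at depth 0
Step 7: enter scope (depth=1)
Step 8: declare e=(read e)=75 at depth 1
Step 9: enter scope (depth=2)
Visible at query point: b=75 c=75 e=75

Answer: b=75 c=75 e=75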